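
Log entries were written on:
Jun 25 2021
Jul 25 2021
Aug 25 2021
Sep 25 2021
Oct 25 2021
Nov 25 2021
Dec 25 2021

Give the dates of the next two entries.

The day-of-month is always 25 (30, 31, 31, 30, 31, 30 days between events).
So this recurs on the 25th of each month.
Next: January 2022 → Jan 25 2022.
Next: February 2022 → Feb 25 2022.

Jan 25 2022, Feb 25 2022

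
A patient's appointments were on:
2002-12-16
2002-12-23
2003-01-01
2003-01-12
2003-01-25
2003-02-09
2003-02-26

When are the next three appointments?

2003-03-17, 2003-04-07, 2003-04-30

The spacing grows by 2 each time: 7, 9, 11, 13, 15, 17 days.
Next gap: 19 days. 2003-02-26 + 19 days = 2003-03-17.
Next gap: 21 days. 2003-03-17 + 21 days = 2003-04-07.
Next gap: 23 days. 2003-04-07 + 23 days = 2003-04-30.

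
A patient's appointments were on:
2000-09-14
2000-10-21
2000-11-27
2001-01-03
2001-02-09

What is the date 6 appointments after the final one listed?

2001-09-19

Gaps between consecutive events: 37, 37, 37, 37 days — a constant 37-day interval.
2001-02-09 + 37 days = 2001-03-18.
2001-03-18 + 37 days = 2001-04-24.
2001-04-24 + 37 days = 2001-05-31.
2001-05-31 + 37 days = 2001-07-07.
2001-07-07 + 37 days = 2001-08-13.
2001-08-13 + 37 days = 2001-09-19.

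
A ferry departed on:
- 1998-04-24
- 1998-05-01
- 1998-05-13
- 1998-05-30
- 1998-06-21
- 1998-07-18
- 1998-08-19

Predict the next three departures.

1998-09-25, 1998-11-06, 1998-12-23

Intervals are 7, 12, 17, 22, 27, 32 days — an arithmetic progression with common difference 5.
Next gap: 37 days. 1998-08-19 + 37 days = 1998-09-25.
Next gap: 42 days. 1998-09-25 + 42 days = 1998-11-06.
Next gap: 47 days. 1998-11-06 + 47 days = 1998-12-23.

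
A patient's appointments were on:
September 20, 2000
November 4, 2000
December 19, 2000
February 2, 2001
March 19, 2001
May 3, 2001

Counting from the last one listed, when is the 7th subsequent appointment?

March 14, 2002

Gaps between consecutive events: 45, 45, 45, 45, 45 days — a constant 45-day interval.
May 3, 2001 + 45 days = June 17, 2001.
June 17, 2001 + 45 days = August 1, 2001.
August 1, 2001 + 45 days = September 15, 2001.
September 15, 2001 + 45 days = October 30, 2001.
October 30, 2001 + 45 days = December 14, 2001.
December 14, 2001 + 45 days = January 28, 2002.
January 28, 2002 + 45 days = March 14, 2002.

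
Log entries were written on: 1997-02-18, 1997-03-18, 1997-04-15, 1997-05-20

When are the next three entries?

Gaps: 28, 28, 35 days — a mix of 28 and 35. Every date is a Tuesday.
Each is the 3rd Tuesday of its month.
3rd Tuesday of June 1997: 1997-06-17.
July 1997 — 3rd Tuesday is 1997-07-15.
3rd Tuesday of August 1997: 1997-08-19.

1997-06-17, 1997-07-15, 1997-08-19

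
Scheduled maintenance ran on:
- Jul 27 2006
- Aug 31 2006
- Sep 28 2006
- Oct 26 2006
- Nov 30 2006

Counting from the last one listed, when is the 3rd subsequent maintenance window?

Feb 22 2007

These are Thursdays with 35, 28, 28, 35-day gaps.
Each is the final Thursday of its month — Aug 31 2006 is past the 28th, so '4th Thursday' doesn't fit.
December 2006 ends with Thursday Dec 28 2006.
Last Thursday of January 2007: Jan 25 2007.
February 2007 ends with Thursday Feb 22 2007.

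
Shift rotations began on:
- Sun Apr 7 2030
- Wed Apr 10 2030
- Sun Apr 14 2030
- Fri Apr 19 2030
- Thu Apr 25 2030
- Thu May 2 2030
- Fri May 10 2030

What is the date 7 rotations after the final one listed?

Fri Aug 2 2030

Gaps: 3, 4, 5, 6, 7, 8 days — each gap is 1 larger than the previous one.
Next gap: 9 days. Fri May 10 2030 + 9 days = Sun May 19 2030.
Next gap: 10 days. Sun May 19 2030 + 10 days = Wed May 29 2030.
Next gap: 11 days. Wed May 29 2030 + 11 days = Sun Jun 9 2030.
Next gap: 12 days. Sun Jun 9 2030 + 12 days = Fri Jun 21 2030.
Next gap: 13 days. Fri Jun 21 2030 + 13 days = Thu Jul 4 2030.
Next gap: 14 days. Thu Jul 4 2030 + 14 days = Thu Jul 18 2030.
Next gap: 15 days. Thu Jul 18 2030 + 15 days = Fri Aug 2 2030.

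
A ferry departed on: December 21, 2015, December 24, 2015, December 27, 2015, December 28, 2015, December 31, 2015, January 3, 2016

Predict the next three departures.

Gaps: 3, 3, 1, 3, 3 days — not constant, but cyclic with period 3.
The events fall on every Monday, Thursday and Sunday.
Next Monday: January 4, 2016.
Next Thursday: January 7, 2016.
The following Sunday is January 10, 2016.

January 4, 2016; January 7, 2016; January 10, 2016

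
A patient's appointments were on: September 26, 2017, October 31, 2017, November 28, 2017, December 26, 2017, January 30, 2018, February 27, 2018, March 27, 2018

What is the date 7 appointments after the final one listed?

October 30, 2018

Every date is a Tuesday; gaps 35, 28, 28, 35, 28, 28 days.
Each is the last Tuesday of its month (at least one falls on the 29th or later, ruling out '4th Tuesday').
Last Tuesday of April 2018: April 24, 2018.
May 2018 ends with Tuesday May 29, 2018.
Last Tuesday of June 2018: June 26, 2018.
July 2018 ends with Tuesday July 31, 2018.
Last Tuesday of August 2018: August 28, 2018.
September 2018 ends with Tuesday September 25, 2018.
Last Tuesday of October 2018: October 30, 2018.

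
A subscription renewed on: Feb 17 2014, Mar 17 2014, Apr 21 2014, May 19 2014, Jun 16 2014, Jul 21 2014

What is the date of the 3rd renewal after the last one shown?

These are Mondays at 28- or 35-day spacing (28, 35, 28, 28, 35).
The pattern: 3rd Monday of the month.
August 2014 — 3rd Monday is Aug 18 2014.
3rd Monday of September 2014: Sep 15 2014.
October 2014 — 3rd Monday is Oct 20 2014.

Oct 20 2014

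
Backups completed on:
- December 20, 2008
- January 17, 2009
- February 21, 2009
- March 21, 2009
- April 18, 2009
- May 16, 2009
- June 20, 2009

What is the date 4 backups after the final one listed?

These are Saturdays at 28- or 35-day spacing (28, 35, 28, 28, 28, 35).
The pattern: 3rd Saturday of the month.
3rd Saturday of July 2009: July 18, 2009.
3rd Saturday of August 2009: August 15, 2009.
September 2009 — 3rd Saturday is September 19, 2009.
3rd Saturday of October 2009: October 17, 2009.

October 17, 2009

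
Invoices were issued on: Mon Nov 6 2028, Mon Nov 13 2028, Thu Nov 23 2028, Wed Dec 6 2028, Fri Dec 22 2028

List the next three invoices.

Wed Jan 10 2029, Thu Feb 1 2029, Mon Feb 26 2029

Intervals are 7, 10, 13, 16 days — an arithmetic progression with common difference 3.
Next gap: 19 days. Fri Dec 22 2028 + 19 days = Wed Jan 10 2029.
Next gap: 22 days. Wed Jan 10 2029 + 22 days = Thu Feb 1 2029.
Next gap: 25 days. Thu Feb 1 2029 + 25 days = Mon Feb 26 2029.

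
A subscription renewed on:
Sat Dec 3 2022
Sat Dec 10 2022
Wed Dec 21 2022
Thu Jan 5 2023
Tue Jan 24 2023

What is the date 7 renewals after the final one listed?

Tue Sep 26 2023

The spacing grows by 4 each time: 7, 11, 15, 19 days.
Next gap: 23 days. Tue Jan 24 2023 + 23 days = Thu Feb 16 2023.
Next gap: 27 days. Thu Feb 16 2023 + 27 days = Wed Mar 15 2023.
Next gap: 31 days. Wed Mar 15 2023 + 31 days = Sat Apr 15 2023.
Next gap: 35 days. Sat Apr 15 2023 + 35 days = Sat May 20 2023.
Next gap: 39 days. Sat May 20 2023 + 39 days = Wed Jun 28 2023.
Next gap: 43 days. Wed Jun 28 2023 + 43 days = Thu Aug 10 2023.
Next gap: 47 days. Thu Aug 10 2023 + 47 days = Tue Sep 26 2023.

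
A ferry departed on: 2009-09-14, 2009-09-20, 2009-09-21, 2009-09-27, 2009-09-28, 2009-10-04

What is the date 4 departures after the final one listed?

2009-10-18

Every event lands on a Monday or Sunday (gaps cycle 6, 1, 6, 1, 6).
So the schedule is: every Monday and Sunday.
Next Monday: 2009-10-05.
Next Sunday: 2009-10-11.
Next Monday: 2009-10-12.
Next Sunday: 2009-10-18.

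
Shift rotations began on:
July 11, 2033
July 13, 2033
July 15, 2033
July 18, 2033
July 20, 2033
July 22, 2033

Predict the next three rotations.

Gaps: 2, 2, 3, 2, 2 days — not constant, but cyclic with period 3.
The events fall on every Monday, Wednesday and Friday.
Next Monday: July 25, 2033.
The following Wednesday is July 27, 2033.
The following Friday is July 29, 2033.

July 25, 2033; July 27, 2033; July 29, 2033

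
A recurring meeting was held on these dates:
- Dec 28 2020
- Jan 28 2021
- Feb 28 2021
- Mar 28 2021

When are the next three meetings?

The day-of-month is always 28 (31, 31, 28 days between events).
So this recurs on the 28th of each month.
April 2021: Apr 28 2021.
May 2021: May 28 2021.
June 2021: Jun 28 2021.

Apr 28 2021, May 28 2021, Jun 28 2021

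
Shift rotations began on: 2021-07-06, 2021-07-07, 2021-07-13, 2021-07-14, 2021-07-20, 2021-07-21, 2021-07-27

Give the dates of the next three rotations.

2021-07-28, 2021-08-03, 2021-08-04

Gaps: 1, 6, 1, 6, 1, 6 days — not constant, but cyclic with period 2.
The events fall on every Tuesday and Wednesday.
The following Wednesday is 2021-07-28.
The following Tuesday is 2021-08-03.
Next Wednesday: 2021-08-04.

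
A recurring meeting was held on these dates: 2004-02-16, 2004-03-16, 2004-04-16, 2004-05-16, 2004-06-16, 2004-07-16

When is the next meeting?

Each date is the 16th; the gaps (29, 31, 30, 31, 30) track the month lengths.
The rule is the 16th of each month.
August 2004: 2004-08-16.

2004-08-16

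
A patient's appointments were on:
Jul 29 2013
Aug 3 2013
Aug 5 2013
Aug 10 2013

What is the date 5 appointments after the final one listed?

The gap pattern 5, 2, 5 repeats every 2 events.
These are the Mondays and Saturdays of each week.
The following Monday is Aug 12 2013.
The following Saturday is Aug 17 2013.
Next Monday: Aug 19 2013.
Next Saturday: Aug 24 2013.
Next Monday: Aug 26 2013.

Aug 26 2013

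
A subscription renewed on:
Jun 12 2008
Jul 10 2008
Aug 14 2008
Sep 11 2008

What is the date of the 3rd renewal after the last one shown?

Dec 11 2008

Gaps: 28, 35, 28 days — a mix of 28 and 35. Every date is a Thursday.
Each is the 2nd Thursday of its month.
October 2008 — 2nd Thursday is Oct 9 2008.
November 2008 — 2nd Thursday is Nov 13 2008.
2nd Thursday of December 2008: Dec 11 2008.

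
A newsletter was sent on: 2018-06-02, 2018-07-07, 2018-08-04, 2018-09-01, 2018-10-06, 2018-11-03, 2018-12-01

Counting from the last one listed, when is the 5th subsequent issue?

Gaps: 35, 28, 28, 35, 28, 28 days — a mix of 28 and 35. Every date is a Saturday.
Each is the 1st Saturday of its month.
January 2019 — 1st Saturday is 2019-01-05.
February 2019 — 1st Saturday is 2019-02-02.
March 2019 — 1st Saturday is 2019-03-02.
April 2019 — 1st Saturday is 2019-04-06.
May 2019 — 1st Saturday is 2019-05-04.

2019-05-04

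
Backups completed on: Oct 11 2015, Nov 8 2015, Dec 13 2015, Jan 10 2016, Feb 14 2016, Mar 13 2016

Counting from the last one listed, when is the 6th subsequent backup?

All dates are Sundays, 28, 35, 28, 35, 28 days apart.
Specifically, the 2nd Sunday of each month.
April 2016 — 2nd Sunday is Apr 10 2016.
2nd Sunday of May 2016: May 8 2016.
June 2016 — 2nd Sunday is Jun 12 2016.
2nd Sunday of July 2016: Jul 10 2016.
August 2016 — 2nd Sunday is Aug 14 2016.
2nd Sunday of September 2016: Sep 11 2016.

Sep 11 2016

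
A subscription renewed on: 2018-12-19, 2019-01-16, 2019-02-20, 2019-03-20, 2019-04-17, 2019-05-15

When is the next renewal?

Gaps: 28, 35, 28, 28, 28 days — a mix of 28 and 35. Every date is a Wednesday.
Each is the 3rd Wednesday of its month.
3rd Wednesday of June 2019: 2019-06-19.

2019-06-19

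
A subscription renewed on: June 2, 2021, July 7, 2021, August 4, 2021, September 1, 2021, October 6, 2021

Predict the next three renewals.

All dates are Wednesdays, 35, 28, 28, 35 days apart.
Specifically, the 1st Wednesday of each month.
November 2021 — 1st Wednesday is November 3, 2021.
1st Wednesday of December 2021: December 1, 2021.
1st Wednesday of January 2022: January 5, 2022.

November 3, 2021; December 1, 2021; January 5, 2022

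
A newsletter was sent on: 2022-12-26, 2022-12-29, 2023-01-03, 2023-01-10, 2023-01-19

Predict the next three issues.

2023-01-30, 2023-02-12, 2023-02-27

The spacing grows by 2 each time: 3, 5, 7, 9 days.
Next gap: 11 days. 2023-01-19 + 11 days = 2023-01-30.
Next gap: 13 days. 2023-01-30 + 13 days = 2023-02-12.
Next gap: 15 days. 2023-02-12 + 15 days = 2023-02-27.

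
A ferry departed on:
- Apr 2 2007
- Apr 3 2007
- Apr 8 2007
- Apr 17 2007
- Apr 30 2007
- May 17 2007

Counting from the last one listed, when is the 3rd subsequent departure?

Gaps: 1, 5, 9, 13, 17 days — each gap is 4 larger than the previous one.
Next gap: 21 days. May 17 2007 + 21 days = Jun 7 2007.
Next gap: 25 days. Jun 7 2007 + 25 days = Jul 2 2007.
Next gap: 29 days. Jul 2 2007 + 29 days = Jul 31 2007.

Jul 31 2007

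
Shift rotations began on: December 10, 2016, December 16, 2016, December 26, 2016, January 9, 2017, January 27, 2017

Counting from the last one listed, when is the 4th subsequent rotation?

May 19, 2017

The spacing grows by 4 each time: 6, 10, 14, 18 days.
Next gap: 22 days. January 27, 2017 + 22 days = February 18, 2017.
Next gap: 26 days. February 18, 2017 + 26 days = March 16, 2017.
Next gap: 30 days. March 16, 2017 + 30 days = April 15, 2017.
Next gap: 34 days. April 15, 2017 + 34 days = May 19, 2017.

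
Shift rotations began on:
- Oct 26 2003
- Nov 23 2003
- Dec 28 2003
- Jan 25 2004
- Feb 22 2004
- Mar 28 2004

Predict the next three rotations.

Gaps: 28, 35, 28, 28, 35 days — a mix of 28 and 35. Every date is a Sunday.
Each is the 4th Sunday of its month.
April 2004 — 4th Sunday is Apr 25 2004.
4th Sunday of May 2004: May 23 2004.
June 2004 — 4th Sunday is Jun 27 2004.

Apr 25 2004, May 23 2004, Jun 27 2004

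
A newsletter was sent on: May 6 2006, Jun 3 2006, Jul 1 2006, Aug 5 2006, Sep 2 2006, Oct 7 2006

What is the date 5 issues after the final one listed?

Mar 3 2007

These are Saturdays at 28- or 35-day spacing (28, 28, 35, 28, 35).
The pattern: 1st Saturday of the month.
November 2006 — 1st Saturday is Nov 4 2006.
December 2006 — 1st Saturday is Dec 2 2006.
1st Saturday of January 2007: Jan 6 2007.
1st Saturday of February 2007: Feb 3 2007.
1st Saturday of March 2007: Mar 3 2007.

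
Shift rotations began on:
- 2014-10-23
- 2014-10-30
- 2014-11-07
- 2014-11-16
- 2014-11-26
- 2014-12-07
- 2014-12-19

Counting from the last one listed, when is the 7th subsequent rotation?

Gaps: 7, 8, 9, 10, 11, 12 days — each gap is 1 larger than the previous one.
Next gap: 13 days. 2014-12-19 + 13 days = 2015-01-01.
Next gap: 14 days. 2015-01-01 + 14 days = 2015-01-15.
Next gap: 15 days. 2015-01-15 + 15 days = 2015-01-30.
Next gap: 16 days. 2015-01-30 + 16 days = 2015-02-15.
Next gap: 17 days. 2015-02-15 + 17 days = 2015-03-04.
Next gap: 18 days. 2015-03-04 + 18 days = 2015-03-22.
Next gap: 19 days. 2015-03-22 + 19 days = 2015-04-10.

2015-04-10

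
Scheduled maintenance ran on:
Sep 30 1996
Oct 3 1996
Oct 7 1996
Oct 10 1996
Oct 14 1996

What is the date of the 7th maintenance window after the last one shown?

Nov 7 1996

Every event lands on a Monday or Thursday (gaps cycle 3, 4, 3, 4).
So the schedule is: every Monday and Thursday.
The following Thursday is Oct 17 1996.
The following Monday is Oct 21 1996.
The following Thursday is Oct 24 1996.
The following Monday is Oct 28 1996.
The following Thursday is Oct 31 1996.
The following Monday is Nov 4 1996.
Next Thursday: Nov 7 1996.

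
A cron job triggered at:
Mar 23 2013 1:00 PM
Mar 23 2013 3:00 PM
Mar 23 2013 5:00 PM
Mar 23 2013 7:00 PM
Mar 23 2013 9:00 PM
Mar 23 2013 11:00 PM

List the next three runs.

Spacing: 2, 2, 2, 2, 2 h — constant 2 h.
Mar 23 2013 11:00 PM + 2 h = Mar 24 2013 1:00 AM.
Mar 24 2013 1:00 AM + 2 h = Mar 24 2013 3:00 AM.
Mar 24 2013 3:00 AM + 2 h = Mar 24 2013 5:00 AM.

Mar 24 2013 1:00 AM, Mar 24 2013 3:00 AM, Mar 24 2013 5:00 AM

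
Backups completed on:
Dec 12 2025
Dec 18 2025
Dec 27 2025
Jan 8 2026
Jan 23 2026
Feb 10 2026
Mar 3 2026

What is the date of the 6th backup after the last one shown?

Gaps: 6, 9, 12, 15, 18, 21 days — each gap is 3 larger than the previous one.
Next gap: 24 days. Mar 3 2026 + 24 days = Mar 27 2026.
Next gap: 27 days. Mar 27 2026 + 27 days = Apr 23 2026.
Next gap: 30 days. Apr 23 2026 + 30 days = May 23 2026.
Next gap: 33 days. May 23 2026 + 33 days = Jun 25 2026.
Next gap: 36 days. Jun 25 2026 + 36 days = Jul 31 2026.
Next gap: 39 days. Jul 31 2026 + 39 days = Sep 8 2026.

Sep 8 2026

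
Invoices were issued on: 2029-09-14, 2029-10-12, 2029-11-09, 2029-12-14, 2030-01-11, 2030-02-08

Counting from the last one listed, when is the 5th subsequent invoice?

All dates are Fridays, 28, 28, 35, 28, 28 days apart.
Specifically, the 2nd Friday of each month.
2nd Friday of March 2030: 2030-03-08.
April 2030 — 2nd Friday is 2030-04-12.
2nd Friday of May 2030: 2030-05-10.
2nd Friday of June 2030: 2030-06-14.
July 2030 — 2nd Friday is 2030-07-12.

2030-07-12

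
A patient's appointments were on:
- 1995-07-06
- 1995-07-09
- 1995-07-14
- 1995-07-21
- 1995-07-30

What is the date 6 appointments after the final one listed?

1995-11-03

The spacing grows by 2 each time: 3, 5, 7, 9 days.
Next gap: 11 days. 1995-07-30 + 11 days = 1995-08-10.
Next gap: 13 days. 1995-08-10 + 13 days = 1995-08-23.
Next gap: 15 days. 1995-08-23 + 15 days = 1995-09-07.
Next gap: 17 days. 1995-09-07 + 17 days = 1995-09-24.
Next gap: 19 days. 1995-09-24 + 19 days = 1995-10-13.
Next gap: 21 days. 1995-10-13 + 21 days = 1995-11-03.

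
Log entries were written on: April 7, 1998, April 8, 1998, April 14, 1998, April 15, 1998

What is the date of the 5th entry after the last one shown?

Every event lands on a Tuesday or Wednesday (gaps cycle 1, 6, 1).
So the schedule is: every Tuesday and Wednesday.
The following Tuesday is April 21, 1998.
The following Wednesday is April 22, 1998.
Next Tuesday: April 28, 1998.
The following Wednesday is April 29, 1998.
The following Tuesday is May 5, 1998.

May 5, 1998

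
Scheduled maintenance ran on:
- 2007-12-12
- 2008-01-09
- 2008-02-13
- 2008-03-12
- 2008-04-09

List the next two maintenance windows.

2008-05-14, 2008-06-11

Gaps: 28, 35, 28, 28 days — a mix of 28 and 35. Every date is a Wednesday.
Each is the 2nd Wednesday of its month.
May 2008 — 2nd Wednesday is 2008-05-14.
June 2008 — 2nd Wednesday is 2008-06-11.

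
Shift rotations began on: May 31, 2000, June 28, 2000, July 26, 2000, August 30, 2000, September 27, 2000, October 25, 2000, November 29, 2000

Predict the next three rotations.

These are Wednesdays with 28, 28, 35, 28, 28, 35-day gaps.
Each is the final Wednesday of its month — May 31, 2000 is past the 28th, so '4th Wednesday' doesn't fit.
December 2000 ends with Wednesday December 27, 2000.
Last Wednesday of January 2001: January 31, 2001.
Last Wednesday of February 2001: February 28, 2001.

December 27, 2000; January 31, 2001; February 28, 2001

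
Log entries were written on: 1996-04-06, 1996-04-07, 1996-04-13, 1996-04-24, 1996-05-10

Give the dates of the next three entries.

1996-05-31, 1996-06-26, 1996-07-27

Gaps: 1, 6, 11, 16 days — each gap is 5 larger than the previous one.
Next gap: 21 days. 1996-05-10 + 21 days = 1996-05-31.
Next gap: 26 days. 1996-05-31 + 26 days = 1996-06-26.
Next gap: 31 days. 1996-06-26 + 31 days = 1996-07-27.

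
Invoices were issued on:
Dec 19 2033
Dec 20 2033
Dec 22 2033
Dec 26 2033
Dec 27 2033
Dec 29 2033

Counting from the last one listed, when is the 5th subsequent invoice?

The gap pattern 1, 2, 4, 1, 2 repeats every 3 events.
These are the Mondays, Tuesdays and Thursdays of each week.
The following Monday is Jan 2 2034.
Next Tuesday: Jan 3 2034.
The following Thursday is Jan 5 2034.
The following Monday is Jan 9 2034.
Next Tuesday: Jan 10 2034.

Jan 10 2034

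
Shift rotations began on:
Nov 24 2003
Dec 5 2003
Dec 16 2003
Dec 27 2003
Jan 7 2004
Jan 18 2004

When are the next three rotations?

Gaps between consecutive events: 11, 11, 11, 11, 11 days — a constant 11-day interval.
Jan 18 2004 + 11 days = Jan 29 2004.
Jan 29 2004 + 11 days = Feb 9 2004.
Feb 9 2004 + 11 days = Feb 20 2004.

Jan 29 2004, Feb 9 2004, Feb 20 2004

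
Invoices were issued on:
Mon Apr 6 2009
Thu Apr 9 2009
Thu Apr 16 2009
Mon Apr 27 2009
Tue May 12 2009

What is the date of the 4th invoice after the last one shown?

Gaps: 3, 7, 11, 15 days — each gap is 4 larger than the previous one.
Next gap: 19 days. Tue May 12 2009 + 19 days = Sun May 31 2009.
Next gap: 23 days. Sun May 31 2009 + 23 days = Tue Jun 23 2009.
Next gap: 27 days. Tue Jun 23 2009 + 27 days = Mon Jul 20 2009.
Next gap: 31 days. Mon Jul 20 2009 + 31 days = Thu Aug 20 2009.

Thu Aug 20 2009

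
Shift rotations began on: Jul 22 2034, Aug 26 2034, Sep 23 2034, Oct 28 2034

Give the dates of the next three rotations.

Nov 25 2034, Dec 23 2034, Jan 27 2035

Gaps: 35, 28, 35 days — a mix of 28 and 35. Every date is a Saturday.
Each is the 4th Saturday of its month.
November 2034 — 4th Saturday is Nov 25 2034.
4th Saturday of December 2034: Dec 23 2034.
January 2035 — 4th Saturday is Jan 27 2035.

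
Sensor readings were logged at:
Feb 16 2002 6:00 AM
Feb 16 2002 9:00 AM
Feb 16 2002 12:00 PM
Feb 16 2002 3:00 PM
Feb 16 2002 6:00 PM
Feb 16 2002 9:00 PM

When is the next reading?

Feb 17 2002 12:00 AM

Spacing: 3, 3, 3, 3, 3 h — constant 3 h.
Feb 16 2002 9:00 PM + 3 h = Feb 17 2002 12:00 AM.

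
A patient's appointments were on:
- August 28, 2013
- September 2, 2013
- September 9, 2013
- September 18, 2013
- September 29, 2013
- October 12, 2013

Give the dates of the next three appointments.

The spacing grows by 2 each time: 5, 7, 9, 11, 13 days.
Next gap: 15 days. October 12, 2013 + 15 days = October 27, 2013.
Next gap: 17 days. October 27, 2013 + 17 days = November 13, 2013.
Next gap: 19 days. November 13, 2013 + 19 days = December 2, 2013.

October 27, 2013; November 13, 2013; December 2, 2013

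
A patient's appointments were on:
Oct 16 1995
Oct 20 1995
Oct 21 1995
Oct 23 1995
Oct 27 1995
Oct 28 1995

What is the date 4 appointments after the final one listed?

Nov 6 1995

Every event lands on a Monday or Friday or Saturday (gaps cycle 4, 1, 2, 4, 1).
So the schedule is: every Monday, Friday and Saturday.
The following Monday is Oct 30 1995.
Next Friday: Nov 3 1995.
Next Saturday: Nov 4 1995.
Next Monday: Nov 6 1995.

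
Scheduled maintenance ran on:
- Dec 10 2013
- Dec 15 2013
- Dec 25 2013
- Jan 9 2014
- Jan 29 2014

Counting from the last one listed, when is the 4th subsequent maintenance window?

The spacing grows by 5 each time: 5, 10, 15, 20 days.
Next gap: 25 days. Jan 29 2014 + 25 days = Feb 23 2014.
Next gap: 30 days. Feb 23 2014 + 30 days = Mar 25 2014.
Next gap: 35 days. Mar 25 2014 + 35 days = Apr 29 2014.
Next gap: 40 days. Apr 29 2014 + 40 days = Jun 8 2014.

Jun 8 2014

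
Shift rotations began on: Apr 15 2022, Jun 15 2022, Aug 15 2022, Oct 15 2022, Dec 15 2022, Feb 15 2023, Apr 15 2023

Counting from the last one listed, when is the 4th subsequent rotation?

Dec 15 2023

Gaps: 61, 61, 61, 61, 62, 59 days — not constant. Every event is on the 15th of the month.
Pattern: the 15th of every 2 months.
June 2023: Jun 15 2023.
Next: August 2023 → Aug 15 2023.
October 2023: Oct 15 2023.
December 2023: Dec 15 2023.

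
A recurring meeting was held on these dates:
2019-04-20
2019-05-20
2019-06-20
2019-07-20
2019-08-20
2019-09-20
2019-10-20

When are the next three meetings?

The day-of-month is always 20 (30, 31, 30, 31, 31, 30 days between events).
So this recurs on the 20th of each month.
Next: November 2019 → 2019-11-20.
Next: December 2019 → 2019-12-20.
January 2020: 2020-01-20.

2019-11-20, 2019-12-20, 2020-01-20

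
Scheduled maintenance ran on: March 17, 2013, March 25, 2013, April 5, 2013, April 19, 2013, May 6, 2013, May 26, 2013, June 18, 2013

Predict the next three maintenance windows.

July 14, 2013; August 12, 2013; September 13, 2013

The spacing grows by 3 each time: 8, 11, 14, 17, 20, 23 days.
Next gap: 26 days. June 18, 2013 + 26 days = July 14, 2013.
Next gap: 29 days. July 14, 2013 + 29 days = August 12, 2013.
Next gap: 32 days. August 12, 2013 + 32 days = September 13, 2013.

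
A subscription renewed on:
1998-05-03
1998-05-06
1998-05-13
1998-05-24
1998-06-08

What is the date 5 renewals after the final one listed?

The spacing grows by 4 each time: 3, 7, 11, 15 days.
Next gap: 19 days. 1998-06-08 + 19 days = 1998-06-27.
Next gap: 23 days. 1998-06-27 + 23 days = 1998-07-20.
Next gap: 27 days. 1998-07-20 + 27 days = 1998-08-16.
Next gap: 31 days. 1998-08-16 + 31 days = 1998-09-16.
Next gap: 35 days. 1998-09-16 + 35 days = 1998-10-21.

1998-10-21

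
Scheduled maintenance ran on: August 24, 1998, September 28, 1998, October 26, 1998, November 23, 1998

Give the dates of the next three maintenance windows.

December 28, 1998; January 25, 1999; February 22, 1999

All dates are Mondays, 35, 28, 28 days apart.
Specifically, the 4th Monday of each month.
December 1998 — 4th Monday is December 28, 1998.
January 1999 — 4th Monday is January 25, 1999.
4th Monday of February 1999: February 22, 1999.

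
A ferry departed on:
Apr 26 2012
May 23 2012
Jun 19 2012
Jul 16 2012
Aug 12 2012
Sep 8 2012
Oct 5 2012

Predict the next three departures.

Nov 1 2012, Nov 28 2012, Dec 25 2012

The spacing is 27, 27, 27, 27, 27, 27 days — always 27 days.
Oct 5 2012 + 27 days = Nov 1 2012.
Nov 1 2012 + 27 days = Nov 28 2012.
Nov 28 2012 + 27 days = Dec 25 2012.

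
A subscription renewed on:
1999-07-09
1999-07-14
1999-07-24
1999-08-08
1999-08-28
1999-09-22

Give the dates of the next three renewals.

1999-10-22, 1999-11-26, 2000-01-05

Intervals are 5, 10, 15, 20, 25 days — an arithmetic progression with common difference 5.
Next gap: 30 days. 1999-09-22 + 30 days = 1999-10-22.
Next gap: 35 days. 1999-10-22 + 35 days = 1999-11-26.
Next gap: 40 days. 1999-11-26 + 40 days = 2000-01-05.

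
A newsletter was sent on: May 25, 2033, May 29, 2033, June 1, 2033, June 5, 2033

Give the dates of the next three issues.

June 8, 2033; June 12, 2033; June 15, 2033

Gaps: 4, 3, 4 days — not constant, but cyclic with period 2.
The events fall on every Wednesday and Sunday.
Next Wednesday: June 8, 2033.
The following Sunday is June 12, 2033.
The following Wednesday is June 15, 2033.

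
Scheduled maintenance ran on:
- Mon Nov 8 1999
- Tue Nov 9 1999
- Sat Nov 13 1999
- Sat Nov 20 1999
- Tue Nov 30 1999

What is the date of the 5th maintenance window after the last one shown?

Gaps: 1, 4, 7, 10 days — each gap is 3 larger than the previous one.
Next gap: 13 days. Tue Nov 30 1999 + 13 days = Mon Dec 13 1999.
Next gap: 16 days. Mon Dec 13 1999 + 16 days = Wed Dec 29 1999.
Next gap: 19 days. Wed Dec 29 1999 + 19 days = Mon Jan 17 2000.
Next gap: 22 days. Mon Jan 17 2000 + 22 days = Tue Feb 8 2000.
Next gap: 25 days. Tue Feb 8 2000 + 25 days = Sat Mar 4 2000.

Sat Mar 4 2000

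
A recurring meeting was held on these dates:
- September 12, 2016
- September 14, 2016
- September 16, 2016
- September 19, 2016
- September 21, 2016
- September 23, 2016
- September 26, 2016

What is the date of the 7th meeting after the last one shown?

October 12, 2016

The gap pattern 2, 2, 3, 2, 2, 3 repeats every 3 events.
These are the Mondays, Wednesdays and Fridays of each week.
Next Wednesday: September 28, 2016.
The following Friday is September 30, 2016.
The following Monday is October 3, 2016.
The following Wednesday is October 5, 2016.
Next Friday: October 7, 2016.
The following Monday is October 10, 2016.
The following Wednesday is October 12, 2016.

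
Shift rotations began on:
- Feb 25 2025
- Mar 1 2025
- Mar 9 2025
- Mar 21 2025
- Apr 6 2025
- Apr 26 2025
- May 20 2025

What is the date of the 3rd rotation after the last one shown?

The spacing grows by 4 each time: 4, 8, 12, 16, 20, 24 days.
Next gap: 28 days. May 20 2025 + 28 days = Jun 17 2025.
Next gap: 32 days. Jun 17 2025 + 32 days = Jul 19 2025.
Next gap: 36 days. Jul 19 2025 + 36 days = Aug 24 2025.

Aug 24 2025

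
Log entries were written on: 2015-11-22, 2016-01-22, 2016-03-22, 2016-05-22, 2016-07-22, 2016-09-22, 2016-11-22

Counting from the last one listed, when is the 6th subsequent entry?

2017-11-22

Gaps: 61, 60, 61, 61, 62, 61 days — not constant. Every event is on the 22nd of the month.
Pattern: the 22nd of every 2 months.
January 2017: 2017-01-22.
March 2017: 2017-03-22.
Next: May 2017 → 2017-05-22.
July 2017: 2017-07-22.
Next: September 2017 → 2017-09-22.
Next: November 2017 → 2017-11-22.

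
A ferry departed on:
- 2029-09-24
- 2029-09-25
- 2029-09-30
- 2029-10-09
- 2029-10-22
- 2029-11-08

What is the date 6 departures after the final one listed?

The spacing grows by 4 each time: 1, 5, 9, 13, 17 days.
Next gap: 21 days. 2029-11-08 + 21 days = 2029-11-29.
Next gap: 25 days. 2029-11-29 + 25 days = 2029-12-24.
Next gap: 29 days. 2029-12-24 + 29 days = 2030-01-22.
Next gap: 33 days. 2030-01-22 + 33 days = 2030-02-24.
Next gap: 37 days. 2030-02-24 + 37 days = 2030-04-02.
Next gap: 41 days. 2030-04-02 + 41 days = 2030-05-13.

2030-05-13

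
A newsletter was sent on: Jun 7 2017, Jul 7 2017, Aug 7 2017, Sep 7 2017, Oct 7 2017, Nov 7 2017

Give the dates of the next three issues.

Dec 7 2017, Jan 7 2018, Feb 7 2018

Each date is the 7th; the gaps (30, 31, 31, 30, 31) track the month lengths.
The rule is the 7th of each month.
December 2017: Dec 7 2017.
Next: January 2018 → Jan 7 2018.
Next: February 2018 → Feb 7 2018.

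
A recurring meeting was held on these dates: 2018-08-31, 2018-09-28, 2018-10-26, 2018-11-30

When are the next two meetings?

2018-12-28, 2019-01-25

Every date is a Friday; gaps 28, 28, 35 days.
Each is the last Friday of its month (at least one falls on the 29th or later, ruling out '4th Friday').
December 2018 ends with Friday 2018-12-28.
Last Friday of January 2019: 2019-01-25.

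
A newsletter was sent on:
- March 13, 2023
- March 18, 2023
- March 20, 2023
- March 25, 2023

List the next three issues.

The gap pattern 5, 2, 5 repeats every 2 events.
These are the Mondays and Saturdays of each week.
The following Monday is March 27, 2023.
Next Saturday: April 1, 2023.
The following Monday is April 3, 2023.

March 27, 2023; April 1, 2023; April 3, 2023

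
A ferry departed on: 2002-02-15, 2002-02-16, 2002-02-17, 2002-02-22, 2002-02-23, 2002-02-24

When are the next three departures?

The gap pattern 1, 1, 5, 1, 1 repeats every 3 events.
These are the Fridays, Saturdays and Sundays of each week.
The following Friday is 2002-03-01.
Next Saturday: 2002-03-02.
Next Sunday: 2002-03-03.

2002-03-01, 2002-03-02, 2002-03-03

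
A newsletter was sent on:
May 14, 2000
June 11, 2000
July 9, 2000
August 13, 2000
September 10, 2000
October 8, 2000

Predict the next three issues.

November 12, 2000; December 10, 2000; January 14, 2001

All dates are Sundays, 28, 28, 35, 28, 28 days apart.
Specifically, the 2nd Sunday of each month.
2nd Sunday of November 2000: November 12, 2000.
December 2000 — 2nd Sunday is December 10, 2000.
January 2001 — 2nd Sunday is January 14, 2001.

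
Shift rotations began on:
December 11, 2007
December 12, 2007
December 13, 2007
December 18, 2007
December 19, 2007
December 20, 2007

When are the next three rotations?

The gap pattern 1, 1, 5, 1, 1 repeats every 3 events.
These are the Tuesdays, Wednesdays and Thursdays of each week.
The following Tuesday is December 25, 2007.
Next Wednesday: December 26, 2007.
The following Thursday is December 27, 2007.

December 25, 2007; December 26, 2007; December 27, 2007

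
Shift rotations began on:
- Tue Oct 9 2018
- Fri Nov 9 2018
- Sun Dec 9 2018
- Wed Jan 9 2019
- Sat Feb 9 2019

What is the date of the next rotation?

Sat Mar 9 2019

Gaps: 31, 30, 31, 31 days — not constant. Every event is on the 9th of the month.
Pattern: the 9th of each month.
Next: March 2019 → Sat Mar 9 2019.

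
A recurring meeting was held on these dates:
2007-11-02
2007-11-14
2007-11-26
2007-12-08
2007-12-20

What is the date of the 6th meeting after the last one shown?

2008-03-01

Every event comes 12 days after the last (12, 12, 12, 12).
2007-12-20 + 12 days = 2008-01-01.
2008-01-01 + 12 days = 2008-01-13.
2008-01-13 + 12 days = 2008-01-25.
2008-01-25 + 12 days = 2008-02-06.
2008-02-06 + 12 days = 2008-02-18.
2008-02-18 + 12 days = 2008-03-01.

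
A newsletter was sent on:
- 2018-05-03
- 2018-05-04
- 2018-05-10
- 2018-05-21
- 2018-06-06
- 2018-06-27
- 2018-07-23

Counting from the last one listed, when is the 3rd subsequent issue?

Intervals are 1, 6, 11, 16, 21, 26 days — an arithmetic progression with common difference 5.
Next gap: 31 days. 2018-07-23 + 31 days = 2018-08-23.
Next gap: 36 days. 2018-08-23 + 36 days = 2018-09-28.
Next gap: 41 days. 2018-09-28 + 41 days = 2018-11-08.

2018-11-08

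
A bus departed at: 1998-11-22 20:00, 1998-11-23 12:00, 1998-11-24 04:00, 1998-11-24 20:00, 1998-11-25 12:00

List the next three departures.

1998-11-26 04:00, 1998-11-26 20:00, 1998-11-27 12:00

Spacing: 16, 16, 16, 16 h — constant 16 h.
1998-11-25 12:00 + 16 h = 1998-11-26 04:00.
1998-11-26 04:00 + 16 h = 1998-11-26 20:00.
1998-11-26 20:00 + 16 h = 1998-11-27 12:00.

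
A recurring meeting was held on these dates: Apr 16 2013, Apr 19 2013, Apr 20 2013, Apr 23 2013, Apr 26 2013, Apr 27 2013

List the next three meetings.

The gap pattern 3, 1, 3, 3, 1 repeats every 3 events.
These are the Tuesdays, Fridays and Saturdays of each week.
The following Tuesday is Apr 30 2013.
The following Friday is May 3 2013.
Next Saturday: May 4 2013.

Apr 30 2013, May 3 2013, May 4 2013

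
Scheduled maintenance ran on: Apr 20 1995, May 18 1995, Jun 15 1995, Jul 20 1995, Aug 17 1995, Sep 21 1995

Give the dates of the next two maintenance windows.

These are Thursdays at 28- or 35-day spacing (28, 28, 35, 28, 35).
The pattern: 3rd Thursday of the month.
3rd Thursday of October 1995: Oct 19 1995.
3rd Thursday of November 1995: Nov 16 1995.

Oct 19 1995, Nov 16 1995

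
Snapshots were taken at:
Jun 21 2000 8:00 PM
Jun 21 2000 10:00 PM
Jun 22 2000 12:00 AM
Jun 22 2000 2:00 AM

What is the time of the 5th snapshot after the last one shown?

The interval is a steady 2 hours (2, 2, 2).
Jun 22 2000 2:00 AM + 2 h = Jun 22 2000 4:00 AM.
Jun 22 2000 4:00 AM + 2 h = Jun 22 2000 6:00 AM.
Jun 22 2000 6:00 AM + 2 h = Jun 22 2000 8:00 AM.
Jun 22 2000 8:00 AM + 2 h = Jun 22 2000 10:00 AM.
Jun 22 2000 10:00 AM + 2 h = Jun 22 2000 12:00 PM.

Jun 22 2000 12:00 PM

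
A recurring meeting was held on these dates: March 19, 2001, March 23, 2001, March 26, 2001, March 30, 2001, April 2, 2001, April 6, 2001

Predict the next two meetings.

The gap pattern 4, 3, 4, 3, 4 repeats every 2 events.
These are the Mondays and Fridays of each week.
Next Monday: April 9, 2001.
Next Friday: April 13, 2001.

April 9, 2001; April 13, 2001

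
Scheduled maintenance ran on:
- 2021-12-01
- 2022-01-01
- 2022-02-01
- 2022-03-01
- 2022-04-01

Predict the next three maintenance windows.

2022-05-01, 2022-06-01, 2022-07-01

Each date is the 1st; the gaps (31, 31, 28, 31) track the month lengths.
The rule is the 1st of each month.
May 2022: 2022-05-01.
Next: June 2022 → 2022-06-01.
Next: July 2022 → 2022-07-01.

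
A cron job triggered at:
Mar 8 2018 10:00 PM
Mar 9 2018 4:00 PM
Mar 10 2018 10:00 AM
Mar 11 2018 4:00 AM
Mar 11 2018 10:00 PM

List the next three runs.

Mar 12 2018 4:00 PM, Mar 13 2018 10:00 AM, Mar 14 2018 4:00 AM

Spacing: 18, 18, 18, 18 h — constant 18 h.
Mar 11 2018 10:00 PM + 18 h = Mar 12 2018 4:00 PM.
Mar 12 2018 4:00 PM + 18 h = Mar 13 2018 10:00 AM.
Mar 13 2018 10:00 AM + 18 h = Mar 14 2018 4:00 AM.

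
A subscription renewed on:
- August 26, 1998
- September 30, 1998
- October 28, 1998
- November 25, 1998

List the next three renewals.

These are Wednesdays with 35, 28, 28-day gaps.
Each is the final Wednesday of its month — September 30, 1998 is past the 28th, so '4th Wednesday' doesn't fit.
December 1998 ends with Wednesday December 30, 1998.
Last Wednesday of January 1999: January 27, 1999.
Last Wednesday of February 1999: February 24, 1999.

December 30, 1998; January 27, 1999; February 24, 1999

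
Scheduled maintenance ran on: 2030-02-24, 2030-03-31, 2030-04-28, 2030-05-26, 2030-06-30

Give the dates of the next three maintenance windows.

Every date is a Sunday; gaps 35, 28, 28, 35 days.
Each is the last Sunday of its month (at least one falls on the 29th or later, ruling out '4th Sunday').
July 2030 ends with Sunday 2030-07-28.
Last Sunday of August 2030: 2030-08-25.
Last Sunday of September 2030: 2030-09-29.

2030-07-28, 2030-08-25, 2030-09-29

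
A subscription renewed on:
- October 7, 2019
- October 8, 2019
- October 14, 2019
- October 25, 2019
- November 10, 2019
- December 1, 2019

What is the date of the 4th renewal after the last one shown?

Gaps: 1, 6, 11, 16, 21 days — each gap is 5 larger than the previous one.
Next gap: 26 days. December 1, 2019 + 26 days = December 27, 2019.
Next gap: 31 days. December 27, 2019 + 31 days = January 27, 2020.
Next gap: 36 days. January 27, 2020 + 36 days = March 3, 2020.
Next gap: 41 days. March 3, 2020 + 41 days = April 13, 2020.

April 13, 2020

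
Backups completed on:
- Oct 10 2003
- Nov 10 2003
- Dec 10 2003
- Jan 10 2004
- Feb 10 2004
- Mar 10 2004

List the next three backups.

Apr 10 2004, May 10 2004, Jun 10 2004

The day-of-month is always 10 (31, 30, 31, 31, 29 days between events).
So this recurs on the 10th of each month.
April 2004: Apr 10 2004.
Next: May 2004 → May 10 2004.
June 2004: Jun 10 2004.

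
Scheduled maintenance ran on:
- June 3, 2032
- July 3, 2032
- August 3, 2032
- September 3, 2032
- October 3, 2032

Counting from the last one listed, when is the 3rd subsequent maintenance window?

January 3, 2033

Gaps: 30, 31, 31, 30 days — not constant. Every event is on the 3rd of the month.
Pattern: the 3rd of each month.
Next: November 2032 → November 3, 2032.
December 2032: December 3, 2032.
Next: January 2033 → January 3, 2033.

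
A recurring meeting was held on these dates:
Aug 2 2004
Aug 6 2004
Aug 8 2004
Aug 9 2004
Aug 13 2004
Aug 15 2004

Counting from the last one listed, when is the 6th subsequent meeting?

Aug 29 2004

The gap pattern 4, 2, 1, 4, 2 repeats every 3 events.
These are the Mondays, Fridays and Sundays of each week.
Next Monday: Aug 16 2004.
The following Friday is Aug 20 2004.
Next Sunday: Aug 22 2004.
The following Monday is Aug 23 2004.
The following Friday is Aug 27 2004.
The following Sunday is Aug 29 2004.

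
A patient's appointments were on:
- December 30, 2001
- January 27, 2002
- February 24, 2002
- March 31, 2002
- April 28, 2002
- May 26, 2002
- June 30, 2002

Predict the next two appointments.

All Sundays; the gaps (28, 28, 35, 28, 28, 35) vary with month length.
This is the last Sunday of each month.
Last Sunday of July 2002: July 28, 2002.
Last Sunday of August 2002: August 25, 2002.

July 28, 2002; August 25, 2002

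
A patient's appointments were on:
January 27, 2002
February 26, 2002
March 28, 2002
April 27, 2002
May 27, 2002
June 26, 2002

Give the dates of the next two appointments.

Gaps between consecutive events: 30, 30, 30, 30, 30 days — a constant 30-day interval.
June 26, 2002 + 30 days = July 26, 2002.
July 26, 2002 + 30 days = August 25, 2002.

July 26, 2002; August 25, 2002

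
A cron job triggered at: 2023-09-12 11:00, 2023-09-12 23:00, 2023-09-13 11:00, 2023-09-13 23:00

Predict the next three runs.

Spacing: 12, 12, 12 h — constant 12 h.
2023-09-13 23:00 + 12 h = 2023-09-14 11:00.
2023-09-14 11:00 + 12 h = 2023-09-14 23:00.
2023-09-14 23:00 + 12 h = 2023-09-15 11:00.

2023-09-14 11:00, 2023-09-14 23:00, 2023-09-15 11:00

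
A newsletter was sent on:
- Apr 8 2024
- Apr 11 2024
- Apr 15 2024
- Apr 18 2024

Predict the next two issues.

Gaps: 3, 4, 3 days — not constant, but cyclic with period 2.
The events fall on every Monday and Thursday.
Next Monday: Apr 22 2024.
Next Thursday: Apr 25 2024.

Apr 22 2024, Apr 25 2024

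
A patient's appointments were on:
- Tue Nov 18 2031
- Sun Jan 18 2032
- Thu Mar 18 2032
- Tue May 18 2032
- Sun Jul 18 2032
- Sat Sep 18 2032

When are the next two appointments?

The day-of-month is always 18 (61, 60, 61, 61, 62 days between events).
So this recurs on the 18th of every 2 months.
November 2032: Thu Nov 18 2032.
January 2033: Tue Jan 18 2033.

Thu Nov 18 2032, Tue Jan 18 2033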